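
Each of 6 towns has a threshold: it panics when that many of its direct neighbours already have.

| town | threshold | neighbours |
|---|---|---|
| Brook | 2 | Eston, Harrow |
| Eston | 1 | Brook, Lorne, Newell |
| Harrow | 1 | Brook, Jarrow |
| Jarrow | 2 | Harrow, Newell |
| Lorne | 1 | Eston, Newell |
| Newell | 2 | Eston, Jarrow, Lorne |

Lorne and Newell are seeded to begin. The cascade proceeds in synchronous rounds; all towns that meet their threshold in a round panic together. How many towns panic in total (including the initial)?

Round 1 — Lorne, Newell panic (initial).
Round 2 — checking thresholds:
  Eston: 2 of 3 neighbours ≥ 1, panics.
  Jarrow: 1 of 2 neighbours < 2, not yet.
Round 3 — no new panics; cascade stops.

3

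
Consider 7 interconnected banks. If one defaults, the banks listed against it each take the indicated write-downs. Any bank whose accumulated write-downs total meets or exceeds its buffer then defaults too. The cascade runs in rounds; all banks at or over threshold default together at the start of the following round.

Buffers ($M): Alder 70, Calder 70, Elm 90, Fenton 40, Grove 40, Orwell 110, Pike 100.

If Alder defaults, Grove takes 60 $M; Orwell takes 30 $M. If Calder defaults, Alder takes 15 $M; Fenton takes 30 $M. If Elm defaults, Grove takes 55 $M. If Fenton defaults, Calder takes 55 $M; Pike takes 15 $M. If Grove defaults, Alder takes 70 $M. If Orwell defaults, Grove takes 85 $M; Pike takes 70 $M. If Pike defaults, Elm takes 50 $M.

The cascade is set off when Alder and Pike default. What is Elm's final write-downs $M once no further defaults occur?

Round 1 — Alder, Pike default (initial).
  Elm: +50 → 50 < 90
  Grove: +60 → 60 ≥ 40
  Orwell: +30 → 30 < 110
Round 2 — Grove defaults.
No further defaults.

50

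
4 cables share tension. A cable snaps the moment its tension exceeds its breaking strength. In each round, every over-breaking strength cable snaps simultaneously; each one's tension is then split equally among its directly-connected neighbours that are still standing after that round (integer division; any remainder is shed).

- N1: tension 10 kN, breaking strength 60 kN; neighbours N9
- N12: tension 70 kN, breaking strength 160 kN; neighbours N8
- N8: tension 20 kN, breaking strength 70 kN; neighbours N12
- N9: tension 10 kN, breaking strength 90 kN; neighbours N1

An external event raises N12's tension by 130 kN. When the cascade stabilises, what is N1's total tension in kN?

10

Round 1 — N12 at 200 > 160. N12 snaps.
  N12 sheds 200 kN to N8: 200 each.
    N8: 20+200 = 220 > 70
Round 2 — N8 snaps.
  N8 sheds 220 kN: no online neighbours, lost.
No further breaks.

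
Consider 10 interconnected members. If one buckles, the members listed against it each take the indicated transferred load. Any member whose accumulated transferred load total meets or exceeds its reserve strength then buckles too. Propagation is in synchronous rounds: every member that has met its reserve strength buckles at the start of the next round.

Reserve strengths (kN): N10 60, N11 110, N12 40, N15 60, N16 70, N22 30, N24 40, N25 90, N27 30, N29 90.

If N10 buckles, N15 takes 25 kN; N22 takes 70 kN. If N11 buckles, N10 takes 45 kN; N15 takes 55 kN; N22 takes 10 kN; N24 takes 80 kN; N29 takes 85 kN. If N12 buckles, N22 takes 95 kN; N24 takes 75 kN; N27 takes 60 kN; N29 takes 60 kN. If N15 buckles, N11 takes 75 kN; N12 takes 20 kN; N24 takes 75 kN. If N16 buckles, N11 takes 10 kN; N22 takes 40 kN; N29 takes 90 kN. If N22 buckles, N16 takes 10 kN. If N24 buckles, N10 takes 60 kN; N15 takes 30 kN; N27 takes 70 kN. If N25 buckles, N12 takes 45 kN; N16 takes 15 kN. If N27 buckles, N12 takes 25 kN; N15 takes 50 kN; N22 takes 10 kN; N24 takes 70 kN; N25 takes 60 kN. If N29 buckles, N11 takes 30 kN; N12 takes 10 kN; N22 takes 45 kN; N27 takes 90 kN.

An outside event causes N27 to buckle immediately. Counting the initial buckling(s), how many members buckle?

Round 1 — N27 buckles (initial).
  N12: +25 → 25 < 40
  N15: +50 → 50 < 60
  N22: +10 → 10 < 30
  N24: +70 → 70 ≥ 40
  N25: +60 → 60 < 90
Round 2 — N24 buckles.
  N10: +60 → 60 ≥ 60
  N15: +30 → 80 ≥ 60
Round 3 — N10, N15 buckle.
  N11: +75 → 75 < 110
  N12: +20 → 45 ≥ 40
  N22: +70 → 80 ≥ 30
Round 4 — N12, N22 buckle.
  N16: +10 → 10 < 70
  N29: +60 → 60 < 90
No further bucklings.

6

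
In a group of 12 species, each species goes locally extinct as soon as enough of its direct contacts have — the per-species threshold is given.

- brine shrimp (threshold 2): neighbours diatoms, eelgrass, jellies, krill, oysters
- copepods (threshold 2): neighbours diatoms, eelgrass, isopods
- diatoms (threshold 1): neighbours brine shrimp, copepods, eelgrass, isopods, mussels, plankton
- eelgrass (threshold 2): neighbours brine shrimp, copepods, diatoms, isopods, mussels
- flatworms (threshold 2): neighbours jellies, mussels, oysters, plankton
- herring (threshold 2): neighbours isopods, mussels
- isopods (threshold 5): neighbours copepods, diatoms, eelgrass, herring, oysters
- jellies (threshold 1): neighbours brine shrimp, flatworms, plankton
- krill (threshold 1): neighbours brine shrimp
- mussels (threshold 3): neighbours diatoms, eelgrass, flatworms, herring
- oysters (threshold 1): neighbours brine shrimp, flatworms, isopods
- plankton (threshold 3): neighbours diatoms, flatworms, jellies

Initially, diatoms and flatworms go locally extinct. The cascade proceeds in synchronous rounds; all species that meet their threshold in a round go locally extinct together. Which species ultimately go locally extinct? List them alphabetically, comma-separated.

brine shrimp, copepods, diatoms, eelgrass, flatworms, jellies, krill, mussels, oysters, plankton

Round 1 — diatoms, flatworms go locally extinct (initial).
Round 2 — checking thresholds:
  brine shrimp: 1 of 5 neighbours < 2, not yet.
  copepods: 1 of 3 neighbours < 2, not yet.
  eelgrass: 1 of 5 neighbours < 2, not yet.
  isopods: 1 of 5 neighbours < 5, not yet.
  jellies: 1 of 3 neighbours ≥ 1, goes locally extinct.
  mussels: 2 of 4 neighbours < 3, not yet.
  oysters: 1 of 3 neighbours ≥ 1, goes locally extinct.
  plankton: 2 of 3 neighbours < 3, not yet.
Round 3 — checking thresholds:
  brine shrimp: 3 of 5 neighbours ≥ 2, goes locally extinct.
  copepods: 1 of 3 neighbours < 2, not yet.
  eelgrass: 1 of 5 neighbours < 2, not yet.
  isopods: 2 of 5 neighbours < 5, not yet.
  mussels: 2 of 4 neighbours < 3, not yet.
  plankton: 3 of 3 neighbours ≥ 3, goes locally extinct.
Round 4 — checking thresholds:
  copepods: 1 of 3 neighbours < 2, not yet.
  eelgrass: 2 of 5 neighbours ≥ 2, goes locally extinct.
  isopods: 2 of 5 neighbours < 5, not yet.
  krill: 1 of 1 neighbours ≥ 1, goes locally extinct.
  mussels: 2 of 4 neighbours < 3, not yet.
Round 5 — checking thresholds:
  copepods: 2 of 3 neighbours ≥ 2, goes locally extinct.
  isopods: 3 of 5 neighbours < 5, not yet.
  mussels: 3 of 4 neighbours ≥ 3, goes locally extinct.
Round 6 — no new extinctions; cascade stops.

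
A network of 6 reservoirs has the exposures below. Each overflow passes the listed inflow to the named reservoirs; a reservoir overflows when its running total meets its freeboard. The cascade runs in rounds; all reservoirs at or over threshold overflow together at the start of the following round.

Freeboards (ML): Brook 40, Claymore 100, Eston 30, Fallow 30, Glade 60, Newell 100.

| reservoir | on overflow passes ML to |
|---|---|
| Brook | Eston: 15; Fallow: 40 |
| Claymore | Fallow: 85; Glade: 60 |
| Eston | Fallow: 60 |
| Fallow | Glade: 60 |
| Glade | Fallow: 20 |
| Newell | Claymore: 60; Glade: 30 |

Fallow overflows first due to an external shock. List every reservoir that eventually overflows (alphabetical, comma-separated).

Fallow, Glade

Round 1 — Fallow overflows (initial).
  Glade: +60 → 60 ≥ 60
Round 2 — Glade overflows.
No further overflows.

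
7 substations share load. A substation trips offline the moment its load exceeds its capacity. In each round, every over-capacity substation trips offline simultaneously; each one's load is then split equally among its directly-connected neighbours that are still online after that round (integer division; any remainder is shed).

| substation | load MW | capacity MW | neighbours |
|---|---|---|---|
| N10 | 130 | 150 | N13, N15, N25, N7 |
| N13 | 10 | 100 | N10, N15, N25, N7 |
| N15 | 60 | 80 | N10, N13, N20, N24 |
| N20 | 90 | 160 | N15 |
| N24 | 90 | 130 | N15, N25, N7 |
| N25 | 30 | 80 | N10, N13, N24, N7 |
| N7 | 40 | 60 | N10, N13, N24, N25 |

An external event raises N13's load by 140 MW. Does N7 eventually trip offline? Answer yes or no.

Round 1 — N13 at 150 > 100. N13 trips offline.
  N13 sheds 150 MW to N10, N15, N25, N7: 37 each (2 lost).
    N10: 130+37 = 167 > 150
    N15: 60+37 = 97 > 80
    N25: 30+37 = 67 ≤ 80
    N7: 40+37 = 77 > 60
Round 2 — N10, N15, N7 trip offline.
  N10 sheds 167 MW to N25: 167 each.
    N25: 67+167 = 234 > 80
  N15 sheds 97 MW to N20, N24: 48 each (1 lost).
    N20: 90+48 = 138 ≤ 160
    N24: 90+48 = 138 > 130
  N7 sheds 77 MW to N24, N25: 38 each (1 lost).
    N24: 138+38 = 176 > 130
    N25: 234+38 = 272 > 80
Round 3 — N24, N25 trip offline.
  N24 sheds 176 MW: no online neighbours, lost.
  N25 sheds 272 MW: no online neighbours, lost.
No further trips.

yes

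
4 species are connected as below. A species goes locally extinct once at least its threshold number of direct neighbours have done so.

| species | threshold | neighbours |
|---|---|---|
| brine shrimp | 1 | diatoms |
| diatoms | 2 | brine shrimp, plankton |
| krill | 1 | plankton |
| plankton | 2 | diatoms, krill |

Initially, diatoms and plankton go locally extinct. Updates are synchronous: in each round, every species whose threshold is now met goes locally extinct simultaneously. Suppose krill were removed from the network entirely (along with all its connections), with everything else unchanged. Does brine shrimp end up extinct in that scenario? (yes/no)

With krill removed:
Round 1 — diatoms, plankton go locally extinct (initial).
Round 2 — checking thresholds:
  brine shrimp: 1 of 1 neighbours ≥ 1, goes locally extinct.
Round 3 — no new extinctions; cascade stops.

yes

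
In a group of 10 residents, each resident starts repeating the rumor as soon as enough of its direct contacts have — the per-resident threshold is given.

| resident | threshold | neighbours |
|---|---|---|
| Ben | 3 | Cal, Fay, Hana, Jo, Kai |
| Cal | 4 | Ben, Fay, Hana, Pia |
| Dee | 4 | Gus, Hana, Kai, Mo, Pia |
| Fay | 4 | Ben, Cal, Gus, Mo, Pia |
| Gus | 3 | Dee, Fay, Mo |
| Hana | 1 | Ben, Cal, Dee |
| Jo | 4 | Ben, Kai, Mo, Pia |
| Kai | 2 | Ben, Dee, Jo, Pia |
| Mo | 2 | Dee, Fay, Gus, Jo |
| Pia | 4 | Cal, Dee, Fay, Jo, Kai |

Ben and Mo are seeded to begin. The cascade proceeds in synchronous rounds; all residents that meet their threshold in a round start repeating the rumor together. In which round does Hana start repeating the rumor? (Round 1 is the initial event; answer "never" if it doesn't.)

Round 1 — Ben, Mo start repeating the rumor (initial).
Round 2 — checking thresholds:
  Cal: 1 of 4 neighbours < 4, below threshold.
  Dee: 1 of 5 neighbours < 4, below threshold.
  Fay: 2 of 5 neighbours < 4, below threshold.
  Gus: 1 of 3 neighbours < 3, below threshold.
  Hana: 1 of 3 neighbours ≥ 1, starts repeating the rumor.
  Jo: 2 of 4 neighbours < 4, below threshold.
  Kai: 1 of 4 neighbours < 2, below threshold.
Round 3 — no new spreads; cascade stops.

2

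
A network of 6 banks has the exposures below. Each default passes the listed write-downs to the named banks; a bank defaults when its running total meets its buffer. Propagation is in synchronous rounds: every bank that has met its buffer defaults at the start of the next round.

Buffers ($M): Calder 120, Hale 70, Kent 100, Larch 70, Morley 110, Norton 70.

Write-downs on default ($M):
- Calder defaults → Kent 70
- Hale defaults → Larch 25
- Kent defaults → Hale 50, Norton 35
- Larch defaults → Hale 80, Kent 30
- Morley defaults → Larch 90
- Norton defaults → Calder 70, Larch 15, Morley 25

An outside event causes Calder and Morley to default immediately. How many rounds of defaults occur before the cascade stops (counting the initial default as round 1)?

3

Round 1 — Calder, Morley default (initial).
  Kent: +70 → 70 < 100
  Larch: +90 → 90 ≥ 70
Round 2 — Larch defaults.
  Hale: +80 → 80 ≥ 70
  Kent: +30 → 100 ≥ 100
Round 3 — Hale, Kent default.
  Norton: +35 → 35 < 70
No further defaults.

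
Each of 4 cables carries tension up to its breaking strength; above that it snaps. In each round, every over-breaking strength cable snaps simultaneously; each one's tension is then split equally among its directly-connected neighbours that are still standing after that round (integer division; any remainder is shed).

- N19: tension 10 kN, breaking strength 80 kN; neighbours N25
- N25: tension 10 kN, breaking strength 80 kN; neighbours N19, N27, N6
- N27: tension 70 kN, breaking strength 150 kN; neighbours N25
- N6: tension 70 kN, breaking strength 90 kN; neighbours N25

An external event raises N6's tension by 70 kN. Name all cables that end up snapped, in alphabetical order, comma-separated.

N19, N25, N6

Round 1 — N6 at 140 > 90. N6 snaps.
  N6 sheds 140 kN to N25: 140 each.
    N25: 10+140 = 150 > 80
Round 2 — N25 snaps.
  N25 sheds 150 kN to N19, N27: 75 each.
    N19: 10+75 = 85 > 80
    N27: 70+75 = 145 ≤ 150
Round 3 — N19 snaps.
  N19 sheds 85 kN: no online neighbours, lost.
No further breaks.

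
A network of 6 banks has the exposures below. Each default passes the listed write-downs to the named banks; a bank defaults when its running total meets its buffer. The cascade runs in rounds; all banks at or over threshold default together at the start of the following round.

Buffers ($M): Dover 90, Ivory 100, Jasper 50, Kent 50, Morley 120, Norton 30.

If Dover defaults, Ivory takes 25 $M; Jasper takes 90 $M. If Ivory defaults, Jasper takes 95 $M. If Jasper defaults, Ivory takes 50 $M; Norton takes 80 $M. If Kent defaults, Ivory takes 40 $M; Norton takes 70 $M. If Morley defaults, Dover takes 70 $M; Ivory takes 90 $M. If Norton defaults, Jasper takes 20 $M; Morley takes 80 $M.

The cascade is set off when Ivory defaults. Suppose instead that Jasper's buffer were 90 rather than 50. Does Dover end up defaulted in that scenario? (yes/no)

no

With Jasper's buffer at 90:
Round 1 — Ivory defaults (initial).
  Jasper: +95 → 95 ≥ 90
Round 2 — Jasper defaults.
  Norton: +80 → 80 ≥ 30
Round 3 — Norton defaults.
  Morley: +80 → 80 < 120
No further defaults.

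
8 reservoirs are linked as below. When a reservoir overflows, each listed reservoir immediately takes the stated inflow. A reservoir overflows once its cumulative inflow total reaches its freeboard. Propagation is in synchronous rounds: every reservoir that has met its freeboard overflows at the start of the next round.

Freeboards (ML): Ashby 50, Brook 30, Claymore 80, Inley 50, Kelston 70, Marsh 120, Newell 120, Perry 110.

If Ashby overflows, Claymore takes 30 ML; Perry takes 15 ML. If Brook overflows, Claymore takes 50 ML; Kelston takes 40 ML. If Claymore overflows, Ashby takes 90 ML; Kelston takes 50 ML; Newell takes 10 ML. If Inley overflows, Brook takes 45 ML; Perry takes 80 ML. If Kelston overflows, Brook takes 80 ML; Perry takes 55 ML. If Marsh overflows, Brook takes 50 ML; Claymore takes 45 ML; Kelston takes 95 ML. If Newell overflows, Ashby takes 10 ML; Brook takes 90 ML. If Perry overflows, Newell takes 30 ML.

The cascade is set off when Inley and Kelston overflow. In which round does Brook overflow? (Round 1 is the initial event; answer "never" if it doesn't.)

2

Round 1 — Inley, Kelston overflow (initial).
  Brook: +45+80 → 125 ≥ 30
  Perry: +80+55 → 135 ≥ 110
Round 2 — Brook, Perry overflow.
  Claymore: +50 → 50 < 80
  Newell: +30 → 30 < 120
No further overflows.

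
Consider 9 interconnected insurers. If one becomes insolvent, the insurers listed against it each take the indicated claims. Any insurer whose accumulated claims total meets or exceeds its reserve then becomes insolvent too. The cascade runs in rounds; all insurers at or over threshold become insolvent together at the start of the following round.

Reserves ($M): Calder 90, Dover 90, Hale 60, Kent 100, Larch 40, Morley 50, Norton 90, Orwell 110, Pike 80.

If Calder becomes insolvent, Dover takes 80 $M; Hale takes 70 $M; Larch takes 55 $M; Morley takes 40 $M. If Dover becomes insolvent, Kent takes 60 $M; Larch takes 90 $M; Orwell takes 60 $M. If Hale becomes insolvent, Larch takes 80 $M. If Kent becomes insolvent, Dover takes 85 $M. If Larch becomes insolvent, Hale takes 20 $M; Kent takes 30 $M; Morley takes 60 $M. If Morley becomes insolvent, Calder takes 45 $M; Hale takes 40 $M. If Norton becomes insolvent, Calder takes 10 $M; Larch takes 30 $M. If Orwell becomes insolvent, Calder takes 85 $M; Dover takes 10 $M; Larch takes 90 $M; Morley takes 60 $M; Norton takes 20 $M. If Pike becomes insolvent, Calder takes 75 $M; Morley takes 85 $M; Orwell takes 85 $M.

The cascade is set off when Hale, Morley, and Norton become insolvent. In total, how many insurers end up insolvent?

4

Round 1 — Hale, Morley, Norton become insolvent (initial).
  Calder: +45+10 → 55 < 90
  Larch: +80+30 → 110 ≥ 40
Round 2 — Larch becomes insolvent.
  Kent: +30 → 30 < 100
No further insolvencies.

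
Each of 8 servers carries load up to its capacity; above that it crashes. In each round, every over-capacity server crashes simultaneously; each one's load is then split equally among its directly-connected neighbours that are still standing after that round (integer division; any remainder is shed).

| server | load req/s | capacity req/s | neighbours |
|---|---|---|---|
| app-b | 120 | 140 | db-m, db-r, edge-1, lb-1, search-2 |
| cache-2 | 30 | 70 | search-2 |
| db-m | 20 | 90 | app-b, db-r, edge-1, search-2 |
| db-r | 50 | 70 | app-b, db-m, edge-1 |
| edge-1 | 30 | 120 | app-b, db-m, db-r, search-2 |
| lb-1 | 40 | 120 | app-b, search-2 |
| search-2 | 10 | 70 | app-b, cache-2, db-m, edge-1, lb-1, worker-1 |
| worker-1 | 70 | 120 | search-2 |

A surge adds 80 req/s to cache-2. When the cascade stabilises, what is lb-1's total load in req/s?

Round 1 — cache-2 at 110 > 70. cache-2 crashes.
  cache-2 sheds 110 req/s to search-2: 110 each.
    search-2: 10+110 = 120 > 70
Round 2 — search-2 crashes.
  search-2 sheds 120 req/s to app-b, db-m, edge-1, lb-1, worker-1: 24 each.
    app-b: 120+24 = 144 > 140
    db-m: 20+24 = 44 ≤ 90
    edge-1: 30+24 = 54 ≤ 120
    lb-1: 40+24 = 64 ≤ 120
    worker-1: 70+24 = 94 ≤ 120
Round 3 — app-b crashes.
  app-b sheds 144 req/s to db-m, db-r, edge-1, lb-1: 36 each.
    db-m: 44+36 = 80 ≤ 90
    db-r: 50+36 = 86 > 70
    edge-1: 54+36 = 90 ≤ 120
    lb-1: 64+36 = 100 ≤ 120
Round 4 — db-r crashes.
  db-r sheds 86 req/s to db-m, edge-1: 43 each.
    db-m: 80+43 = 123 > 90
    edge-1: 90+43 = 133 > 120
Round 5 — db-m, edge-1 crash.
  db-m sheds 123 req/s: no online neighbours, lost.
  edge-1 sheds 133 req/s: no online neighbours, lost.
No further crashes.

100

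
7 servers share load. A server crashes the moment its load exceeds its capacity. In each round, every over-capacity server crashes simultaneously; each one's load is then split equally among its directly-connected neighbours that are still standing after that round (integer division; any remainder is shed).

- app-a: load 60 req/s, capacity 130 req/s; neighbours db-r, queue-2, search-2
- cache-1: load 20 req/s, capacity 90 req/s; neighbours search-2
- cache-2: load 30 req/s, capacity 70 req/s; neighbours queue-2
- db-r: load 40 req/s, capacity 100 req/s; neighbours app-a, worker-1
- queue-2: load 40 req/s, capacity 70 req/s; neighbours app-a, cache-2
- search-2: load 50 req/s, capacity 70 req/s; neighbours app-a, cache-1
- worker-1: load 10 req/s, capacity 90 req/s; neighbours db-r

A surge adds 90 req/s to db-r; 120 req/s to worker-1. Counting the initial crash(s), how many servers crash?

7

Round 1 — db-r at 130 > 100; worker-1 at 130 > 90. db-r, worker-1 crash.
  db-r sheds 130 req/s to app-a: 130 each.
    app-a: 60+130 = 190 > 130
  worker-1 sheds 130 req/s: no online neighbours, lost.
Round 2 — app-a crashes.
  app-a sheds 190 req/s to queue-2, search-2: 95 each.
    queue-2: 40+95 = 135 > 70
    search-2: 50+95 = 145 > 70
Round 3 — queue-2, search-2 crash.
  queue-2 sheds 135 req/s to cache-2: 135 each.
    cache-2: 30+135 = 165 > 70
  search-2 sheds 145 req/s to cache-1: 145 each.
    cache-1: 20+145 = 165 > 90
Round 4 — cache-1, cache-2 crash.
  cache-1 sheds 165 req/s: no online neighbours, lost.
  cache-2 sheds 165 req/s: no online neighbours, lost.
No further crashes.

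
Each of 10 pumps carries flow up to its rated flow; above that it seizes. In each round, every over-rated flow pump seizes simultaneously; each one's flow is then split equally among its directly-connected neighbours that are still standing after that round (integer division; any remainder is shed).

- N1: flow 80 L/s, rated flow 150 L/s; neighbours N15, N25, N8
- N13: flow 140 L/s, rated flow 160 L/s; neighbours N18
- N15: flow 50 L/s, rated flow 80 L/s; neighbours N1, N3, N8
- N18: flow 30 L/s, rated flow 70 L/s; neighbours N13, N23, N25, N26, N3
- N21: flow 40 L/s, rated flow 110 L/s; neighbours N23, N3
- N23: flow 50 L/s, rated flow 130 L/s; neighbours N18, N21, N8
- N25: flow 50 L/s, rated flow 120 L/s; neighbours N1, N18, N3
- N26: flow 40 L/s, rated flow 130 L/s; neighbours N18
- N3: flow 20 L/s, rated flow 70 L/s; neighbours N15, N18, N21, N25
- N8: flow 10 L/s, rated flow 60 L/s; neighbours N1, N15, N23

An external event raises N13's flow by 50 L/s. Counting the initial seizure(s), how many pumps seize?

9

Round 1 — N13 at 190 > 160. N13 seizes.
  N13 sheds 190 L/s to N18: 190 each.
    N18: 30+190 = 220 > 70
Round 2 — N18 seizes.
  N18 sheds 220 L/s to N23, N25, N26, N3: 55 each.
    N23: 50+55 = 105 ≤ 130
    N25: 50+55 = 105 ≤ 120
    N26: 40+55 = 95 ≤ 130
    N3: 20+55 = 75 > 70
Round 3 — N3 seizes.
  N3 sheds 75 L/s to N15, N21, N25: 25 each.
    N15: 50+25 = 75 ≤ 80
    N21: 40+25 = 65 ≤ 110
    N25: 105+25 = 130 > 120
Round 4 — N25 seizes.
  N25 sheds 130 L/s to N1: 130 each.
    N1: 80+130 = 210 > 150
Round 5 — N1 seizes.
  N1 sheds 210 L/s to N15, N8: 105 each.
    N15: 75+105 = 180 > 80
    N8: 10+105 = 115 > 60
Round 6 — N15, N8 seize.
  N15 sheds 180 L/s: no online neighbours, lost.
  N8 sheds 115 L/s to N23: 115 each.
    N23: 105+115 = 220 > 130
Round 7 — N23 seizes.
  N23 sheds 220 L/s to N21: 220 each.
    N21: 65+220 = 285 > 110
Round 8 — N21 seizes.
  N21 sheds 285 L/s: no online neighbours, lost.
No further seizures.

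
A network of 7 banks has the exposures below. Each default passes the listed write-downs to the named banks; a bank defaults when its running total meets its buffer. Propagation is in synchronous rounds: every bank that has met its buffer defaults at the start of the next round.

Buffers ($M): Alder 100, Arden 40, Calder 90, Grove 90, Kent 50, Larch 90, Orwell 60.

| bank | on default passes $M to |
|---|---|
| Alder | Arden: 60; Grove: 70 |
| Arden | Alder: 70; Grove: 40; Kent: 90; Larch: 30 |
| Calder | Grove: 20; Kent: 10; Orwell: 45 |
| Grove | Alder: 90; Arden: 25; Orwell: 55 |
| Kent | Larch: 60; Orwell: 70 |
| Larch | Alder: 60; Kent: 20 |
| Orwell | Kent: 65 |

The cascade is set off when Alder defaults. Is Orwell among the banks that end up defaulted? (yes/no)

Round 1 — Alder defaults (initial).
  Arden: +60 → 60 ≥ 40
  Grove: +70 → 70 < 90
Round 2 — Arden defaults.
  Grove: +40 → 110 ≥ 90
  Kent: +90 → 90 ≥ 50
  Larch: +30 → 30 < 90
Round 3 — Grove, Kent default.
  Larch: +60 → 90 ≥ 90
  Orwell: +55+70 → 125 ≥ 60
Round 4 — Larch, Orwell default.
No further defaults.

yes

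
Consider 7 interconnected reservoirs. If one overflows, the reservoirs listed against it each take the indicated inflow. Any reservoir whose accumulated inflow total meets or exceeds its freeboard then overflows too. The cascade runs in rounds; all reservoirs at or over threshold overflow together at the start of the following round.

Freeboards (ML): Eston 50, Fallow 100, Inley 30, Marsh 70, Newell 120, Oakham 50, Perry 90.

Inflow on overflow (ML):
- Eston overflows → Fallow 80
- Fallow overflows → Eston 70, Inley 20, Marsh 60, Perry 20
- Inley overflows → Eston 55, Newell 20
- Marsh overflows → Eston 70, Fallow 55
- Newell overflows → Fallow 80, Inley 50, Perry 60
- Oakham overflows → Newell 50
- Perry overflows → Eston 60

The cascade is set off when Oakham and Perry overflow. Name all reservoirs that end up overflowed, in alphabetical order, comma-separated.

Round 1 — Oakham, Perry overflow (initial).
  Eston: +60 → 60 ≥ 50
  Newell: +50 → 50 < 120
Round 2 — Eston overflows.
  Fallow: +80 → 80 < 100
No further overflows.

Eston, Oakham, Perry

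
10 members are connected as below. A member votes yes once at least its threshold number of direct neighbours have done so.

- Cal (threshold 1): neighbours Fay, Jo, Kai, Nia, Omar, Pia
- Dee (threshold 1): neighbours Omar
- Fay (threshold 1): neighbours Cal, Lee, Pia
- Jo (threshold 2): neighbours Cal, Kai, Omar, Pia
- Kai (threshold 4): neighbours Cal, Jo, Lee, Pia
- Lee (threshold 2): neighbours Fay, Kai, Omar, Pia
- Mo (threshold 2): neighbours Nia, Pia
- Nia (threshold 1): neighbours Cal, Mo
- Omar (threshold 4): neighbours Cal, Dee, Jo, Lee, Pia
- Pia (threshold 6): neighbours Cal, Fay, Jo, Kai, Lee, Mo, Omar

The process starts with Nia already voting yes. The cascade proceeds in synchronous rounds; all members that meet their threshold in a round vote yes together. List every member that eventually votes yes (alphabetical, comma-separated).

Round 1 — Nia votes yes (initial).
Round 2 — checking thresholds:
  Cal: 1 of 6 neighbours ≥ 1, votes yes.
  Mo: 1 of 2 neighbours < 2, holds.
Round 3 — checking thresholds:
  Fay: 1 of 3 neighbours ≥ 1, votes yes.
  Jo: 1 of 4 neighbours < 2, holds.
  Kai: 1 of 4 neighbours < 4, holds.
  Mo: 1 of 2 neighbours < 2, holds.
  Omar: 1 of 5 neighbours < 4, holds.
  Pia: 1 of 7 neighbours < 6, holds.
Round 4 — no new yes votes; cascade stops.

Cal, Fay, Nia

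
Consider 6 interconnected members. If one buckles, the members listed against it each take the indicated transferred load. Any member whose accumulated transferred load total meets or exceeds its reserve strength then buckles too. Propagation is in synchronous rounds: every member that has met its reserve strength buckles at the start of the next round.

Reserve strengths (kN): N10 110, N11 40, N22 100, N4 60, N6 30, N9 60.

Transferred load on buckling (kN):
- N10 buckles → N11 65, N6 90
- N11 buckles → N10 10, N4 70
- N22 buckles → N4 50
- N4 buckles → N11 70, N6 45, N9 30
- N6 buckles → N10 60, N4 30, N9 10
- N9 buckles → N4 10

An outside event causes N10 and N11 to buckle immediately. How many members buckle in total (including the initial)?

4

Round 1 — N10, N11 buckle (initial).
  N4: +70 → 70 ≥ 60
  N6: +90 → 90 ≥ 30
Round 2 — N4, N6 buckle.
  N9: +30+10 → 40 < 60
No further bucklings.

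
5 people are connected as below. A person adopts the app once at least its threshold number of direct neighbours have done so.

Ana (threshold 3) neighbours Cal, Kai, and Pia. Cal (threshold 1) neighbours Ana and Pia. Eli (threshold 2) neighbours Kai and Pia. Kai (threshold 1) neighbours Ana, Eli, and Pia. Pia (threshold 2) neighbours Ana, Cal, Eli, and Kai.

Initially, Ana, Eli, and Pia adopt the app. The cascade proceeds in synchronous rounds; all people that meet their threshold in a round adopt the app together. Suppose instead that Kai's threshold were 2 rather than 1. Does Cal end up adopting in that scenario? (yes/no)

yes

With Kai's threshold at 2:
Round 1 — Ana, Eli, Pia adopt the app (initial).
Round 2 — checking thresholds:
  Cal: 2 of 2 neighbours ≥ 1, adopts the app.
  Kai: 3 of 3 neighbours ≥ 2, adopts the app.
Round 3 — no new adoptions; cascade stops.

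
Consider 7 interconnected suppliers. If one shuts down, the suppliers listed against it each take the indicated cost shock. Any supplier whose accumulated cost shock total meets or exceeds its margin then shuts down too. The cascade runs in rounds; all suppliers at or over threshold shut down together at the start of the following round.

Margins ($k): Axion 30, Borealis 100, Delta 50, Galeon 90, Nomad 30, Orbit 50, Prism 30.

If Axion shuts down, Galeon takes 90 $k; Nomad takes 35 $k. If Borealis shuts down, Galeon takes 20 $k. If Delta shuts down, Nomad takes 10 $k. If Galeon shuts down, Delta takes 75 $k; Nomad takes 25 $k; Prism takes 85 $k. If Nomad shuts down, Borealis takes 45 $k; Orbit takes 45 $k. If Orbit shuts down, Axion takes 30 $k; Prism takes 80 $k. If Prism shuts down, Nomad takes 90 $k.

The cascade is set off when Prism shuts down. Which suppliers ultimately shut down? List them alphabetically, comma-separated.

Round 1 — Prism shuts down (initial).
  Nomad: +90 → 90 ≥ 30
Round 2 — Nomad shuts down.
  Borealis: +45 → 45 < 100
  Orbit: +45 → 45 < 50
No further shutdowns.

Nomad, Prism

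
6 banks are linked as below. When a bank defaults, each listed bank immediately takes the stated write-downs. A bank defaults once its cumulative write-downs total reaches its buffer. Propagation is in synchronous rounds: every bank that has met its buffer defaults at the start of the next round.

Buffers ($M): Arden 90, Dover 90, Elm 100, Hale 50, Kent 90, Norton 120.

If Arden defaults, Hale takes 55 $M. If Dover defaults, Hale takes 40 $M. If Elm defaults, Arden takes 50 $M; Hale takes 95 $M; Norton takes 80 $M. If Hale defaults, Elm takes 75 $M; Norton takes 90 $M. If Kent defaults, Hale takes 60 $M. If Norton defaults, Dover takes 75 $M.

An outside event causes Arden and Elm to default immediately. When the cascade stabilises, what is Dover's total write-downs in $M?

Round 1 — Arden, Elm default (initial).
  Hale: +55+95 → 150 ≥ 50
  Norton: +80 → 80 < 120
Round 2 — Hale defaults.
  Norton: +90 → 170 ≥ 120
Round 3 — Norton defaults.
  Dover: +75 → 75 < 90
No further defaults.

75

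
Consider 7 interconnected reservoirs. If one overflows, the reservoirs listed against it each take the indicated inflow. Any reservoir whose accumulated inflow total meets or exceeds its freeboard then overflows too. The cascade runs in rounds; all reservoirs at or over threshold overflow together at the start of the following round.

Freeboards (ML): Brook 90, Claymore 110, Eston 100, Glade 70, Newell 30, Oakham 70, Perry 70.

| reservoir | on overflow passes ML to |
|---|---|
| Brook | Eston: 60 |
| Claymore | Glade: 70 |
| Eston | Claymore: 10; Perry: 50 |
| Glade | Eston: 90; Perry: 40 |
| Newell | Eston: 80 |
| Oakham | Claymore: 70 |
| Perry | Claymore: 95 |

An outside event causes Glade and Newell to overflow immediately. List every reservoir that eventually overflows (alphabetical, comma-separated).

Round 1 — Glade, Newell overflow (initial).
  Eston: +90+80 → 170 ≥ 100
  Perry: +40 → 40 < 70
Round 2 — Eston overflows.
  Claymore: +10 → 10 < 110
  Perry: +50 → 90 ≥ 70
Round 3 — Perry overflows.
  Claymore: +95 → 105 < 110
No further overflows.

Eston, Glade, Newell, Perry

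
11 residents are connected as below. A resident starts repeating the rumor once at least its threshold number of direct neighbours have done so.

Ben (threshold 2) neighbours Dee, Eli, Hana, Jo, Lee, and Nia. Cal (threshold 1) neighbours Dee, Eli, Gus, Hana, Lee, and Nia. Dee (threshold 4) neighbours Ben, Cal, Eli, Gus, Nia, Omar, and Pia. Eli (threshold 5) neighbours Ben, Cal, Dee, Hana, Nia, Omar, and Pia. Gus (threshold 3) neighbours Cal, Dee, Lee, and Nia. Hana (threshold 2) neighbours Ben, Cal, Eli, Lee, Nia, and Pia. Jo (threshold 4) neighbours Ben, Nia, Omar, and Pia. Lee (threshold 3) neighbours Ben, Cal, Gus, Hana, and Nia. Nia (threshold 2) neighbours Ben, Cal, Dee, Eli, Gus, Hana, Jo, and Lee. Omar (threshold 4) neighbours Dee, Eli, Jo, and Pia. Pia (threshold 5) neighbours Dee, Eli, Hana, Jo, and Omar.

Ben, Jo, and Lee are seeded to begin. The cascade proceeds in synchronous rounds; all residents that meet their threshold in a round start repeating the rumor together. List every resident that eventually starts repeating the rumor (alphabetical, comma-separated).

Ben, Cal, Dee, Eli, Gus, Hana, Jo, Lee, Nia

Round 1 — Ben, Jo, Lee start repeating the rumor (initial).
Round 2 — checking thresholds:
  Cal: 1 of 6 neighbours ≥ 1, starts repeating the rumor.
  Dee: 1 of 7 neighbours < 4, below threshold.
  Eli: 1 of 7 neighbours < 5, below threshold.
  Gus: 1 of 4 neighbours < 3, below threshold.
  Hana: 2 of 6 neighbours ≥ 2, starts repeating the rumor.
  Nia: 3 of 8 neighbours ≥ 2, starts repeating the rumor.
  Omar: 1 of 4 neighbours < 4, below threshold.
  Pia: 1 of 5 neighbours < 5, below threshold.
Round 3 — checking thresholds:
  Dee: 3 of 7 neighbours < 4, below threshold.
  Eli: 4 of 7 neighbours < 5, below threshold.
  Gus: 3 of 4 neighbours ≥ 3, starts repeating the rumor.
  Omar: 1 of 4 neighbours < 4, below threshold.
  Pia: 2 of 5 neighbours < 5, below threshold.
Round 4 — checking thresholds:
  Dee: 4 of 7 neighbours ≥ 4, starts repeating the rumor.
  Eli: 4 of 7 neighbours < 5, below threshold.
  Omar: 1 of 4 neighbours < 4, below threshold.
  Pia: 2 of 5 neighbours < 5, below threshold.
Round 5 — checking thresholds:
  Eli: 5 of 7 neighbours ≥ 5, starts repeating the rumor.
  Omar: 2 of 4 neighbours < 4, below threshold.
  Pia: 3 of 5 neighbours < 5, below threshold.
Round 6 — no new spreads; cascade stops.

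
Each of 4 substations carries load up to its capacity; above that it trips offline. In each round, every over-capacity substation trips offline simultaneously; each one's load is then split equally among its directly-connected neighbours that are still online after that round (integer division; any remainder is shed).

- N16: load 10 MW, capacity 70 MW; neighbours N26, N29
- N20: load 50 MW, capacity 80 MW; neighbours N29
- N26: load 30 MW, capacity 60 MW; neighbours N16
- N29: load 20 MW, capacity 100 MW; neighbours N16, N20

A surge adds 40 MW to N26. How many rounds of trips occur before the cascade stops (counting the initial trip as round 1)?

2

Round 1 — N26 at 70 > 60. N26 trips offline.
  N26 sheds 70 MW to N16: 70 each.
    N16: 10+70 = 80 > 70
Round 2 — N16 trips offline.
  N16 sheds 80 MW to N29: 80 each.
    N29: 20+80 = 100 ≤ 100
No further trips.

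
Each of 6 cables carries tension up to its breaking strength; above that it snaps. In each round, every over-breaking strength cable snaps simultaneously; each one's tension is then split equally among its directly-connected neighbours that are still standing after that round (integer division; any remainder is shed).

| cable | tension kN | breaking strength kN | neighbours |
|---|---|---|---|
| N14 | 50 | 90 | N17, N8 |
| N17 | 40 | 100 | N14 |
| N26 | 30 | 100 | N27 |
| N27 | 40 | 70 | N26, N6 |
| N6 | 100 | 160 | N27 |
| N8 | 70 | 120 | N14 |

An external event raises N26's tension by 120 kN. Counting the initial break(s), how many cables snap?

3

Round 1 — N26 at 150 > 100. N26 snaps.
  N26 sheds 150 kN to N27: 150 each.
    N27: 40+150 = 190 > 70
Round 2 — N27 snaps.
  N27 sheds 190 kN to N6: 190 each.
    N6: 100+190 = 290 > 160
Round 3 — N6 snaps.
  N6 sheds 290 kN: no online neighbours, lost.
No further breaks.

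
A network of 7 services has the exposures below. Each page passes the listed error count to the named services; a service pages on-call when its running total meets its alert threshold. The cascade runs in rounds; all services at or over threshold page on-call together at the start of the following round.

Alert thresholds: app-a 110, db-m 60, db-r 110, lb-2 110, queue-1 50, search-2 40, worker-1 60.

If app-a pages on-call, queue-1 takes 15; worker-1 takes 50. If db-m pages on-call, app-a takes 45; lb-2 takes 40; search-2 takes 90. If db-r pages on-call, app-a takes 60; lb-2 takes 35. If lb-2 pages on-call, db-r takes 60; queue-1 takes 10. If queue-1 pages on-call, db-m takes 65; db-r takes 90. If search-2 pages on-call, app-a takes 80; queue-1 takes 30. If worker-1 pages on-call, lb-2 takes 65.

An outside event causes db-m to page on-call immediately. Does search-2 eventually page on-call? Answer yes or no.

Round 1 — db-m pages on-call (initial).
  app-a: +45 → 45 < 110
  lb-2: +40 → 40 < 110
  search-2: +90 → 90 ≥ 40
Round 2 — search-2 pages on-call.
  app-a: +80 → 125 ≥ 110
  queue-1: +30 → 30 < 50
Round 3 — app-a pages on-call.
  queue-1: +15 → 45 < 50
  worker-1: +50 → 50 < 60
No further pages.

yes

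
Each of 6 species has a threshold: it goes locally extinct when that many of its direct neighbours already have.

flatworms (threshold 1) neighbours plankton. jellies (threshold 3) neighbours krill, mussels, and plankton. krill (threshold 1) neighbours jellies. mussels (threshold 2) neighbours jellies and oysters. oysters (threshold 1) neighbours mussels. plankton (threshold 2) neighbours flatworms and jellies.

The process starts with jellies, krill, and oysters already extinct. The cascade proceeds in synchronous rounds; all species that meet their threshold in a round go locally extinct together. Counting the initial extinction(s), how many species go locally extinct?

4

Round 1 — jellies, krill, oysters go locally extinct (initial).
Round 2 — checking thresholds:
  mussels: 2 of 2 neighbours ≥ 2, goes locally extinct.
  plankton: 1 of 2 neighbours < 2, below threshold.
Round 3 — no new extinctions; cascade stops.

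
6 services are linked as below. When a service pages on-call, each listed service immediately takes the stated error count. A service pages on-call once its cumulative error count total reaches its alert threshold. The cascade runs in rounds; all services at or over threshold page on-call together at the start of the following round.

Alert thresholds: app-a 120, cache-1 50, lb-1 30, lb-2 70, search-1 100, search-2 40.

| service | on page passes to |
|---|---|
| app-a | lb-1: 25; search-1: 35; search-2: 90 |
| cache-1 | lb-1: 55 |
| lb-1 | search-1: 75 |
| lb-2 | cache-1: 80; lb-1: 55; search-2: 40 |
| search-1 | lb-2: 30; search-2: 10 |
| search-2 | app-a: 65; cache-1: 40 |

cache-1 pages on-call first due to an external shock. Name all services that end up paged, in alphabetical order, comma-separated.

Round 1 — cache-1 pages on-call (initial).
  lb-1: +55 → 55 ≥ 30
Round 2 — lb-1 pages on-call.
  search-1: +75 → 75 < 100
No further pages.

cache-1, lb-1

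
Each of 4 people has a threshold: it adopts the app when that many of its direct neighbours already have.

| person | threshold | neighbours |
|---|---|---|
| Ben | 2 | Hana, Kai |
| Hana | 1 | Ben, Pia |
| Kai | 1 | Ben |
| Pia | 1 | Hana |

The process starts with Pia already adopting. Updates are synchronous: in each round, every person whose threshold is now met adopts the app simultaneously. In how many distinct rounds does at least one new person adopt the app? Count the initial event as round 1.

Round 1 — Pia adopts the app (initial).
Round 2 — checking thresholds:
  Hana: 1 of 2 neighbours ≥ 1, adopts the app.
Round 3 — no new adoptions; cascade stops.

2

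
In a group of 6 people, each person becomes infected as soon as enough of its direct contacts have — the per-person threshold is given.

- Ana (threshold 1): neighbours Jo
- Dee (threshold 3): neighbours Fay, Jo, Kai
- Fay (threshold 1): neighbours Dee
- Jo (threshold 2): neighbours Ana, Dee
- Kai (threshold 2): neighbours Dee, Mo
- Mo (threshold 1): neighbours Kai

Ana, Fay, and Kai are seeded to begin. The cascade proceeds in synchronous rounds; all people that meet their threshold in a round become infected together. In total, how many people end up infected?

4

Round 1 — Ana, Fay, Kai become infected (initial).
Round 2 — checking thresholds:
  Dee: 2 of 3 neighbours < 3, below threshold.
  Jo: 1 of 2 neighbours < 2, below threshold.
  Mo: 1 of 1 neighbours ≥ 1, becomes infected.
Round 3 — no new infections; cascade stops.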